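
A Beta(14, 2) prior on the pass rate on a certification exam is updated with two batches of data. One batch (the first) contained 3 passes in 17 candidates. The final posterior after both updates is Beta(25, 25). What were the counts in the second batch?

8 passes and 9 failures

Sequential conjugate updates are equivalent to a single update on the pooled data, so total successes = posterior α − prior α and total failures = posterior β − prior β.
Total across both batches: 25−14=11 passes, 25−2=23 failures.
Subtract the first batch: 11−3=8 passes and 23−14=9 failures.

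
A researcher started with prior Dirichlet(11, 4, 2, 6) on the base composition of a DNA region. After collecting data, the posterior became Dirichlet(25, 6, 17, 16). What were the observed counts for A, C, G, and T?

For a Dirichlet(α) prior with multinomial counts c, the posterior is Dirichlet(α + c) componentwise.
Counts are posterior − prior componentwise: 25−11=14, 6−4=2, 17−2=15, 16−6=10.

counts (14, 2, 15, 10)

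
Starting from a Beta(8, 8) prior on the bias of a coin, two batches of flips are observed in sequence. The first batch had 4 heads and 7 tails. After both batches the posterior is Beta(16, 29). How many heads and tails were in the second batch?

Because Beta–binomial updating is additive in the counts, the combined data contributed (α_post−α_prior, β_post−β_prior) successes and failures.
Total across both batches: 16−8=8 heads, 29−8=21 tails.
Subtract the first batch: 8−4=4 heads and 21−7=14 tails.

4 heads and 14 tails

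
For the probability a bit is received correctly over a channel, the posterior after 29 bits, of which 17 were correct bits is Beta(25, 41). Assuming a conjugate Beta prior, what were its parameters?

Beta(8, 29)

Beta is conjugate to the binomial likelihood: posterior = Beta(α+s, β+f).
So α = 25 − 17 = 8 and β = 41 − 12 = 29.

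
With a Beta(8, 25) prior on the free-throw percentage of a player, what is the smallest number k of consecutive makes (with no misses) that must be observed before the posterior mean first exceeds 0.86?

k = 146

After k makes and 0 misses the posterior is Beta(8+k, 25), with mean (8+k)/(8+25+k).
Set (8+k)/(33+k) > 0.86 and solve: k > (0.86·33 − 8)/(1 − 0.86) = 145.571.
The smallest integer exceeding 145.571 is 146, and checking k=146: (154)/(179) = 0.8603 > 0.86.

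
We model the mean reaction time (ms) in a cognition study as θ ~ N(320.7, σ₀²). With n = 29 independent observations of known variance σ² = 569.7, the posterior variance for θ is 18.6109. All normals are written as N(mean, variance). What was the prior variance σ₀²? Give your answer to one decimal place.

For the Normal–Normal model with known σ², precisions add: τ_n = τ₀ + n/σ².
So 1/σ₀² = 1/18.6109 − 29/569.7 = 0.053732 − 0.050904 = 0.002828.
Hence σ₀² = 1/0.002828 ≈ 353.6.

σ₀² = 353.6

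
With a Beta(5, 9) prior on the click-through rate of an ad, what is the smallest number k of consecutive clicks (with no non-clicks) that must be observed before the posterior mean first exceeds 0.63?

After k clicks and 0 non-clicks the posterior is Beta(5+k, 9), with mean (5+k)/(5+9+k).
Set (5+k)/(14+k) > 0.63 and solve: k > (0.63·14 − 5)/(1 − 0.63) = 10.324.
The smallest integer exceeding 10.324 is 11, and checking k=11: (16)/(25) = 0.6400 > 0.63.

k = 11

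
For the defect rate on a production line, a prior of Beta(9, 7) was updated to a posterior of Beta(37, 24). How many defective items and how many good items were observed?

28 defective items and 17 good items

Beta is conjugate to the binomial likelihood: posterior = Beta(α+s, β+f).
So s = 37 − 9 = 28 and f = 24 − 7 = 17.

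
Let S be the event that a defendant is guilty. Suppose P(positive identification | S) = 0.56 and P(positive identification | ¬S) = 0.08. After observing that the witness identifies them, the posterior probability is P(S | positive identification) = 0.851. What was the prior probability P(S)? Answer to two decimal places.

P(S) = 0.45

In odds form, posterior odds = prior odds × likelihood ratio, so prior odds = posterior odds ÷ LR.
Posterior odds = 0.851/(1−0.851) = 5.7114. LR = 0.56/0.08 = 7.0000.
Prior odds = 5.7114/7.0000 = 0.8159, so P(S) = 0.8159/(1+0.8159) ≈ 0.45.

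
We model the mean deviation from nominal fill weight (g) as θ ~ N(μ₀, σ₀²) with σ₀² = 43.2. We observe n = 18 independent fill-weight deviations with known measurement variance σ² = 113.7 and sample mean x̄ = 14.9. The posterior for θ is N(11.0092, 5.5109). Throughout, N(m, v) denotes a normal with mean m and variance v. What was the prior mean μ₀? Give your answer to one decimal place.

μ₀ = -15.6

With known observation variance, the Normal–Normal posterior has precision τ_n = τ₀ + n/σ² and mean μ_n = (τ₀μ₀ + (n/σ²)x̄)/τ_n.
Here τ₀ = 1/43.2 = 0.023148 and τ_data = 18/113.7 = 0.158311, so τ_n = 0.181459.
Rearranging for μ₀: μ₀ = (μ_n·τ_n − τ_data·x̄)/τ₀ = (11.0092·0.181459 − 0.158311·14.9) / 0.023148 = -0.361115/0.023148 ≈ -15.6.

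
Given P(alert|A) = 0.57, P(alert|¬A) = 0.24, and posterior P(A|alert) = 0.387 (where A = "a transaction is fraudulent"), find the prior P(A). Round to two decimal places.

Bayes' rule in odds form gives O(A|E) = O(A)·[P(E|A)/P(E|¬A)], hence O(A) = O(A|E)/LR.
Posterior odds = 0.387/(1−0.387) = 0.6313. LR = 0.57/0.24 = 2.3750.
Prior odds = 0.6313/2.3750 = 0.2658, so P(A) = 0.2658/(1+0.2658) ≈ 0.21.

P(A) = 0.21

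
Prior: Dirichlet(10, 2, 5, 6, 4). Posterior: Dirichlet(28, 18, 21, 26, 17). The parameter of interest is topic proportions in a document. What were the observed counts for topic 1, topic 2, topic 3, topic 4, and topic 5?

counts (18, 16, 16, 20, 13)

For a Dirichlet(α) prior with multinomial counts c, the posterior is Dirichlet(α + c) componentwise.
Counts are posterior − prior componentwise: 28−10=18, 18−2=16, 21−5=16, 26−6=20, 17−4=13.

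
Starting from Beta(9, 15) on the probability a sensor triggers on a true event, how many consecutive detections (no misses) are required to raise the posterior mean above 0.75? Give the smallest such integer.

After k detections and 0 misses the posterior is Beta(9+k, 15), with mean (9+k)/(9+15+k).
Set (9+k)/(24+k) > 0.75 and solve: k > (0.75·24 − 9)/(1 − 0.75) = 36.000.
The smallest integer exceeding 36.000 is 37.

k = 37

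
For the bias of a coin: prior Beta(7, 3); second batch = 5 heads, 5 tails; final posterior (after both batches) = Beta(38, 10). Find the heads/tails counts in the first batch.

Because Beta–binomial updating is additive in the counts, the combined data contributed (α_post−α_prior, β_post−β_prior) successes and failures.
Total across both batches: 38−7=31 heads, 10−3=7 tails.
Subtract the second batch: 31−5=26 heads and 7−5=2 tails.

26 heads and 2 tails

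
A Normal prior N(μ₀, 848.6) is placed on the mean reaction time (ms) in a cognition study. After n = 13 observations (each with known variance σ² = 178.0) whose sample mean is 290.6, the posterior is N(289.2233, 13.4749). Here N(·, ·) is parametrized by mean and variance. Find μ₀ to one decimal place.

μ₀ = 203.9

The posterior mean is a precision-weighted average: μ_n = (τ₀μ₀ + τ_data·x̄)/(τ₀+τ_data), with τ₀=1/σ₀² and τ_data=n/σ².
Here τ₀ = 1/848.6 = 0.001178 and τ_data = 13/178.0 = 0.073034, so τ_n = 0.074212.
Rearranging for μ₀: μ₀ = (μ_n·τ_n − τ_data·x̄)/τ₀ = (289.2233·0.074212 − 0.073034·290.6) / 0.001178 = 0.240159/0.001178 ≈ 203.9.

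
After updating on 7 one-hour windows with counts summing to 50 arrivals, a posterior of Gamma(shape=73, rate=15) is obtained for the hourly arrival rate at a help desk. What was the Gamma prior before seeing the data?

Gamma(shape=23, rate=8)

Gamma–Poisson conjugacy: posterior shape = α + Σxᵢ, posterior rate = β + n.
So α = 73 − 50 = 23 and β = 15 − 7 = 8.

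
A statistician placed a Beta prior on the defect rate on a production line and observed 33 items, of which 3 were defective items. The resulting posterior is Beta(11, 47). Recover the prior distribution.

Beta is conjugate to the binomial likelihood: posterior = Beta(α+s, β+f).
Subtract the data counts: 11−3=8, 47−30=17.

Beta(8, 17)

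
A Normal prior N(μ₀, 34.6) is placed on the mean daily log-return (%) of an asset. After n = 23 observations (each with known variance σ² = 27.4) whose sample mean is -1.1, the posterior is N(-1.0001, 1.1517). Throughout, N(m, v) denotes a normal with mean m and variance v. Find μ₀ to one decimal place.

μ₀ = 1.9

With known observation variance, the Normal–Normal posterior has precision τ_n = τ₀ + n/σ² and mean μ_n = (τ₀μ₀ + (n/σ²)x̄)/τ_n.
Here τ₀ = 1/34.6 = 0.028902 and τ_data = 23/27.4 = 0.839416, so τ_n = 0.868318.
Rearranging for μ₀: μ₀ = (μ_n·τ_n − τ_data·x̄)/τ₀ = (-1.0001·0.868318 − 0.839416·-1.1) / 0.028902 = 0.054953/0.028902 ≈ 1.9.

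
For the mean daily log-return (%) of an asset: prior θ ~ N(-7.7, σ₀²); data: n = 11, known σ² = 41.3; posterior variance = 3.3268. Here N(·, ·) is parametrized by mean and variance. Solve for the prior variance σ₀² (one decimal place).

For the Normal–Normal model with known σ², precisions add: τ_n = τ₀ + n/σ².
So 1/σ₀² = 1/3.3268 − 11/41.3 = 0.300589 − 0.266344 = 0.034245.
Hence σ₀² = 1/0.034245 ≈ 29.2.

σ₀² = 29.2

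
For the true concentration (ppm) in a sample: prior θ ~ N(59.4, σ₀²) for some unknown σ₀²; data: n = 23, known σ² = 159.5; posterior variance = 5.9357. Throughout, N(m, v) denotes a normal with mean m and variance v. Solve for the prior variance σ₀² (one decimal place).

For the Normal–Normal model with known σ², precisions add: τ_n = τ₀ + n/σ².
So 1/σ₀² = 1/5.9357 − 23/159.5 = 0.168472 − 0.144201 = 0.024271.
Hence σ₀² = 1/0.024271 ≈ 41.2.

σ₀² = 41.2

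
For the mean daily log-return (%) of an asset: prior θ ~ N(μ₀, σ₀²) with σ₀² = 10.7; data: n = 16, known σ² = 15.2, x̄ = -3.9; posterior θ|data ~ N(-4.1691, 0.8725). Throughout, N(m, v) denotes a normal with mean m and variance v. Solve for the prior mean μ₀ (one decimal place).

The posterior mean is a precision-weighted average: μ_n = (τ₀μ₀ + τ_data·x̄)/(τ₀+τ_data), with τ₀=1/σ₀² and τ_data=n/σ².
Here τ₀ = 1/10.7 = 0.093458 and τ_data = 16/15.2 = 1.052632, so τ_n = 1.146090.
Rearranging for μ₀: μ₀ = (μ_n·τ_n − τ_data·x̄)/τ₀ = (-4.1691·1.146090 − 1.052632·-3.9) / 0.093458 = -0.672899/0.093458 ≈ -7.2.

μ₀ = -7.2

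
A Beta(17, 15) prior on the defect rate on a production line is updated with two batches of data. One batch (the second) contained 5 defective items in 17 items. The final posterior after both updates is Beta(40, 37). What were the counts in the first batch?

Because Beta–binomial updating is additive in the counts, the combined data contributed (α_post−α_prior, β_post−β_prior) successes and failures.
Total across both batches: 40−17=23 defective items, 37−15=22 good items.
Subtract the second batch: 23−5=18 defective items and 22−12=10 good items.

18 defective items and 10 good items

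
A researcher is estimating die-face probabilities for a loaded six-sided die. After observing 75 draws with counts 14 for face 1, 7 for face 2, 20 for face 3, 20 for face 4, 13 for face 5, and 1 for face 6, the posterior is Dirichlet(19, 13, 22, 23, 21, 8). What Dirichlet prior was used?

Dirichlet(5, 6, 2, 3, 8, 7)

For a Dirichlet(α) prior with multinomial counts c, the posterior is Dirichlet(α + c) componentwise.
Subtract each count from the matching posterior parameter: 19−14=5, 13−7=6, 22−20=2, 23−20=3, 21−13=8, 8−1=7.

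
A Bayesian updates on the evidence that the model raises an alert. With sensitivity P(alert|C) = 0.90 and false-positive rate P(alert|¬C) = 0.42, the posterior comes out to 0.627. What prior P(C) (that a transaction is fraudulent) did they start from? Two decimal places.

P(C) = 0.44

In odds form, posterior odds = prior odds × likelihood ratio, so prior odds = posterior odds ÷ LR.
Posterior odds = 0.627/(1−0.627) = 1.6810. LR = 0.90/0.42 = 2.1429.
Prior odds = 1.6810/2.1429 = 0.7845, so P(C) = 0.7845/(1+0.7845) ≈ 0.44.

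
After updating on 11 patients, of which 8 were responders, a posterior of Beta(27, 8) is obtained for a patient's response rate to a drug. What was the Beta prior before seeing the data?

Beta is conjugate to the binomial likelihood: posterior = Beta(α+s, β+f).
So α = 27 − 8 = 19 and β = 8 − 3 = 5.

Beta(19, 5)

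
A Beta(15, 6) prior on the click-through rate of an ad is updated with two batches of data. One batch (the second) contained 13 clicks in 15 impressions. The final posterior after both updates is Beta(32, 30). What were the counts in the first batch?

4 clicks and 22 non-clicks

Sequential conjugate updates are equivalent to a single update on the pooled data, so total successes = posterior α − prior α and total failures = posterior β − prior β.
Total across both batches: 32−15=17 clicks, 30−6=24 non-clicks.
Subtract the second batch: 17−13=4 clicks and 24−2=22 non-clicks.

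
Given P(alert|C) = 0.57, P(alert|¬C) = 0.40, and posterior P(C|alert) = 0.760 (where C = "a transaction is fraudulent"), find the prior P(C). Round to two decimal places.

P(C) = 0.69

Bayes' rule in odds form gives O(C|E) = O(C)·[P(E|C)/P(E|¬C)], hence O(C) = O(C|E)/LR.
Posterior odds = 0.760/(1−0.760) = 3.1667. LR = 0.57/0.40 = 1.4250.
Prior odds = 3.1667/1.4250 = 2.2222, so P(C) = 2.2222/(1+2.2222) ≈ 0.69.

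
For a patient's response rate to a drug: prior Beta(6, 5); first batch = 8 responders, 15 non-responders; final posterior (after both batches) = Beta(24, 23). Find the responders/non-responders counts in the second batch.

Sequential conjugate updates are equivalent to a single update on the pooled data, so total successes = posterior α − prior α and total failures = posterior β − prior β.
Total across both batches: 24−6=18 responders, 23−5=18 non-responders.
Subtract the first batch: 18−8=10 responders and 18−15=3 non-responders.

10 responders and 3 non-responders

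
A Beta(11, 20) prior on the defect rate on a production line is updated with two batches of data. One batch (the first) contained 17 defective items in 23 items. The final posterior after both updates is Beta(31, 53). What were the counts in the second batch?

3 defective items and 27 good items

Sequential conjugate updates are equivalent to a single update on the pooled data, so total successes = posterior α − prior α and total failures = posterior β − prior β.
Total across both batches: 31−11=20 defective items, 53−20=33 good items.
Subtract the first batch: 20−17=3 defective items and 33−6=27 good items.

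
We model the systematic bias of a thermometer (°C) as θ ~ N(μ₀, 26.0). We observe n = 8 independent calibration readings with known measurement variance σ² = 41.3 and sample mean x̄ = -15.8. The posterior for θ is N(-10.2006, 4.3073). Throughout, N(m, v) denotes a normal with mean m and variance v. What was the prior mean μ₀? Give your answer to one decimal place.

μ₀ = 18.0

The posterior mean is a precision-weighted average: μ_n = (τ₀μ₀ + τ_data·x̄)/(τ₀+τ_data), with τ₀=1/σ₀² and τ_data=n/σ².
Here τ₀ = 1/26.0 = 0.038462 and τ_data = 8/41.3 = 0.193705, so τ_n = 0.232167.
Rearranging for μ₀: μ₀ = (μ_n·τ_n − τ_data·x̄)/τ₀ = (-10.2006·0.232167 − 0.193705·-15.8) / 0.038462 = 0.692296/0.038462 ≈ 18.0.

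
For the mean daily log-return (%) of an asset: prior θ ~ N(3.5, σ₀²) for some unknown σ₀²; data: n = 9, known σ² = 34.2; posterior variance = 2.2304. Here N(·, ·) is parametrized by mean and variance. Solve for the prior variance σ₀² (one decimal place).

σ₀² = 5.4

Posterior precision equals prior precision plus data precision: 1/σ_n² = 1/σ₀² + n/σ².
So 1/σ₀² = 1/2.2304 − 9/34.2 = 0.448350 − 0.263158 = 0.185192.
Hence σ₀² = 1/0.185192 ≈ 5.4.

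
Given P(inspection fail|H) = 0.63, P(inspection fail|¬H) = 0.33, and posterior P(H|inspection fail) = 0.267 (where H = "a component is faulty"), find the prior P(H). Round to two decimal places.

In odds form, posterior odds = prior odds × likelihood ratio, so prior odds = posterior odds ÷ LR.
Posterior odds = 0.267/(1−0.267) = 0.3643. LR = 0.63/0.33 = 1.9091.
Prior odds = 0.3643/1.9091 = 0.1908, so P(H) = 0.1908/(1+0.1908) ≈ 0.16.

P(H) = 0.16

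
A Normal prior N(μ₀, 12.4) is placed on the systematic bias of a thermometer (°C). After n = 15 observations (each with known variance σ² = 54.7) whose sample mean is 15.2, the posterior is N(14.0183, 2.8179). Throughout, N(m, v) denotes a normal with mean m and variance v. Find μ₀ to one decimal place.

μ₀ = 10.0

The posterior mean is a precision-weighted average: μ_n = (τ₀μ₀ + τ_data·x̄)/(τ₀+τ_data), with τ₀=1/σ₀² and τ_data=n/σ².
Here τ₀ = 1/12.4 = 0.080645 and τ_data = 15/54.7 = 0.274223, so τ_n = 0.354868.
Rearranging for μ₀: μ₀ = (μ_n·τ_n − τ_data·x̄)/τ₀ = (14.0183·0.354868 − 0.274223·15.2) / 0.080645 = 0.806456/0.080645 ≈ 10.0.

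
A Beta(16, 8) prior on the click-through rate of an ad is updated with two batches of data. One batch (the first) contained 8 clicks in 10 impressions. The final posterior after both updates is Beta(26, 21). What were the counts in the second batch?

Sequential conjugate updates are equivalent to a single update on the pooled data, so total successes = posterior α − prior α and total failures = posterior β − prior β.
Total across both batches: 26−16=10 clicks, 21−8=13 non-clicks.
Subtract the first batch: 10−8=2 clicks and 13−2=11 non-clicks.

2 clicks and 11 non-clicks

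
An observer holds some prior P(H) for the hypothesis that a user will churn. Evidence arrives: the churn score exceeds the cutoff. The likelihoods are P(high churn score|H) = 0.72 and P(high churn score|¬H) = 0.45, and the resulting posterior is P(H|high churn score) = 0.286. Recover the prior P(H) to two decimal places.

Bayes' rule in odds form gives O(H|E) = O(H)·[P(E|H)/P(E|¬H)], hence O(H) = O(H|E)/LR.
Posterior odds = 0.286/(1−0.286) = 0.4006. LR = 0.72/0.45 = 1.6000.
Prior odds = 0.4006/1.6000 = 0.2504, so P(H) = 0.2504/(1+0.2504) ≈ 0.20.

P(H) = 0.20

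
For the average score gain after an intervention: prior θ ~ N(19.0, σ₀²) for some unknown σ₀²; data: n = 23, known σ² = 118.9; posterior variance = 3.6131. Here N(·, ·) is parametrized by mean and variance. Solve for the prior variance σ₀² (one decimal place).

Posterior precision equals prior precision plus data precision: 1/σ_n² = 1/σ₀² + n/σ².
So 1/σ₀² = 1/3.6131 − 23/118.9 = 0.276771 − 0.193440 = 0.083331.
Hence σ₀² = 1/0.083331 ≈ 12.0.

σ₀² = 12.0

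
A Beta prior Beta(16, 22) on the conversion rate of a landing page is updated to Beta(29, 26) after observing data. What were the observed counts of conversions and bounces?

13 conversions and 4 bounces

Under Beta–binomial conjugacy the posterior parameters are (a+s, b+f).
Match parameters: s=29−16=13, f=26−22=4.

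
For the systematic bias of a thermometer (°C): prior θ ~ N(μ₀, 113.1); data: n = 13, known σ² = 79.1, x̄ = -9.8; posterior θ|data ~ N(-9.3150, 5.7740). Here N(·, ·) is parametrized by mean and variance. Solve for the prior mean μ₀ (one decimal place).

The posterior mean is a precision-weighted average: μ_n = (τ₀μ₀ + τ_data·x̄)/(τ₀+τ_data), with τ₀=1/σ₀² and τ_data=n/σ².
Here τ₀ = 1/113.1 = 0.008842 and τ_data = 13/79.1 = 0.164349, so τ_n = 0.173191.
Rearranging for μ₀: μ₀ = (μ_n·τ_n − τ_data·x̄)/τ₀ = (-9.3150·0.173191 − 0.164349·-9.8) / 0.008842 = -0.002654/0.008842 ≈ -0.3.

μ₀ = -0.3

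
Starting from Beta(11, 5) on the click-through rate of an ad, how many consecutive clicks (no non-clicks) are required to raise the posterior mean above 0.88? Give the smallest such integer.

After k clicks and 0 non-clicks the posterior is Beta(11+k, 5), with mean (11+k)/(11+5+k).
Set (11+k)/(16+k) > 0.88 and solve: k > (0.88·16 − 11)/(1 − 0.88) = 25.667.
The smallest integer exceeding 25.667 is 26, and checking k=26: (37)/(42) = 0.8810 > 0.88.

k = 26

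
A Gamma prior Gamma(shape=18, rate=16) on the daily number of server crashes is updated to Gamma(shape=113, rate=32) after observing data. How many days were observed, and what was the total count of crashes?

A Gamma(α, β) prior (rate parametrization) on a Poisson rate with n observations summing to S gives posterior Gamma(α+S, β+n).
Matching: Σxᵢ = 113 − 18 = 95 and n = 32 − 16 = 16.

n = 16 days with total 95 crashes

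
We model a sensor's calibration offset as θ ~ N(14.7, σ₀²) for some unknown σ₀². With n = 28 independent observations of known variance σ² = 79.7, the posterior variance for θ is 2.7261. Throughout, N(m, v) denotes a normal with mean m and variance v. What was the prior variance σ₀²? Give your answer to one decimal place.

For the Normal–Normal model with known σ², precisions add: τ_n = τ₀ + n/σ².
So 1/σ₀² = 1/2.7261 − 28/79.7 = 0.366824 − 0.351317 = 0.015507.
Hence σ₀² = 1/0.015507 ≈ 64.5.

σ₀² = 64.5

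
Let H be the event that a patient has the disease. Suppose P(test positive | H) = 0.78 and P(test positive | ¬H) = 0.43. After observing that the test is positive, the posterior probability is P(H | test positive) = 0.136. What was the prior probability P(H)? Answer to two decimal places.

In odds form, posterior odds = prior odds × likelihood ratio, so prior odds = posterior odds ÷ LR.
Posterior odds = 0.136/(1−0.136) = 0.1574. LR = 0.78/0.43 = 1.8140.
Prior odds = 0.1574/1.8140 = 0.0868, so P(H) = 0.0868/(1+0.0868) ≈ 0.08.

P(H) = 0.08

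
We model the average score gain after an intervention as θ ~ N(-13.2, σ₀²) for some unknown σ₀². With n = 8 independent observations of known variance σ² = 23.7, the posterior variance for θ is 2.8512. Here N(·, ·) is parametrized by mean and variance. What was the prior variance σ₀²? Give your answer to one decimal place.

σ₀² = 75.9

For the Normal–Normal model with known σ², precisions add: τ_n = τ₀ + n/σ².
So 1/σ₀² = 1/2.8512 − 8/23.7 = 0.350730 − 0.337553 = 0.013177.
Hence σ₀² = 1/0.013177 ≈ 75.9.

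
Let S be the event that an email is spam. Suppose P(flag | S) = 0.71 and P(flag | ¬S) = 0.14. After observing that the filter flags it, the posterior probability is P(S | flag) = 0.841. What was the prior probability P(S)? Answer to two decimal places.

P(S) = 0.51

Bayes' rule in odds form gives O(S|E) = O(S)·[P(E|S)/P(E|¬S)], hence O(S) = O(S|E)/LR.
Posterior odds = 0.841/(1−0.841) = 5.2893. LR = 0.71/0.14 = 5.0714.
Prior odds = 5.2893/5.0714 = 1.0430, so P(S) = 1.0430/(1+1.0430) ≈ 0.51.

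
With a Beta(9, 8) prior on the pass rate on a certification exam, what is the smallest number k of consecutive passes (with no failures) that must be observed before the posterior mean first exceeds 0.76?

k = 17

After k passes and 0 failures the posterior is Beta(9+k, 8), with mean (9+k)/(9+8+k).
Set (9+k)/(17+k) > 0.76 and solve: k > (0.76·17 − 9)/(1 − 0.76) = 16.333.
The smallest integer exceeding 16.333 is 17.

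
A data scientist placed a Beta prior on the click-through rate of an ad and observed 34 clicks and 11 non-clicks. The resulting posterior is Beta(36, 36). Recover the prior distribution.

A Beta(α, β) prior with s successes and f failures in binomial data gives a Beta(α+s, β+f) posterior.
So α = 36 − 34 = 2 and β = 36 − 11 = 25.

Beta(2, 25)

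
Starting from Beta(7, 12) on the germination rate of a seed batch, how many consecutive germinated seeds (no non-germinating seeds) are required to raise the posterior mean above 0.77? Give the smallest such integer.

k = 34

After k germinated seeds and 0 non-germinating seeds the posterior is Beta(7+k, 12), with mean (7+k)/(7+12+k).
Set (7+k)/(19+k) > 0.77 and solve: k > (0.77·19 − 7)/(1 − 0.77) = 33.174.
The smallest integer exceeding 33.174 is 34, and checking k=34: (41)/(53) = 0.7736 > 0.77.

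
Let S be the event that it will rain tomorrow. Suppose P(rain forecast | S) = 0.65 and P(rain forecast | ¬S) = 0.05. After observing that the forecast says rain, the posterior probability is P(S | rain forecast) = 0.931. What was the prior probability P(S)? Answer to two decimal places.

P(S) = 0.51

Bayes' rule in odds form gives O(S|E) = O(S)·[P(E|S)/P(E|¬S)], hence O(S) = O(S|E)/LR.
Posterior odds = 0.931/(1−0.931) = 13.4928. LR = 0.65/0.05 = 13.0000.
Prior odds = 13.4928/13.0000 = 1.0379, so P(S) = 1.0379/(1+1.0379) ≈ 0.51.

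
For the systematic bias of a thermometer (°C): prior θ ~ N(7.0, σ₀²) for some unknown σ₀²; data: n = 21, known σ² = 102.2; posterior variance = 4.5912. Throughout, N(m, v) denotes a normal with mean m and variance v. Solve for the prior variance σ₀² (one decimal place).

σ₀² = 81.1

For the Normal–Normal model with known σ², precisions add: τ_n = τ₀ + n/σ².
So 1/σ₀² = 1/4.5912 − 21/102.2 = 0.217808 − 0.205479 = 0.012329.
Hence σ₀² = 1/0.012329 ≈ 81.1.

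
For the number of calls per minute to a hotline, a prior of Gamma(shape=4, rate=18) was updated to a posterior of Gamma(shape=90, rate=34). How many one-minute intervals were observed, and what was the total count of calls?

n = 16 one-minute intervals with total 86 calls

A Gamma(α, β) prior (rate parametrization) on a Poisson rate with n observations summing to S gives posterior Gamma(α+S, β+n).
Matching: Σxᵢ = 90 − 4 = 86 and n = 34 − 18 = 16.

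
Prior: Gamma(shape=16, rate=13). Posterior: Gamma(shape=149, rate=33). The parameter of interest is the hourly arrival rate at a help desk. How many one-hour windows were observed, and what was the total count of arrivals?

A Gamma(α, β) prior (rate parametrization) on a Poisson rate with n observations summing to S gives posterior Gamma(α+S, β+n).
Matching: Σxᵢ = 149 − 16 = 133 and n = 33 − 13 = 20.

n = 20 one-hour windows with total 133 arrivals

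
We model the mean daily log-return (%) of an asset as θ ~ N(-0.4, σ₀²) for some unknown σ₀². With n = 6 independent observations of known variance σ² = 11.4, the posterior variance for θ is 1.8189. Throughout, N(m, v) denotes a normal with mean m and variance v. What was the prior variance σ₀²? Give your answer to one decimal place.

σ₀² = 42.6

Posterior precision equals prior precision plus data precision: 1/σ_n² = 1/σ₀² + n/σ².
So 1/σ₀² = 1/1.8189 − 6/11.4 = 0.549783 − 0.526316 = 0.023467.
Hence σ₀² = 1/0.023467 ≈ 42.6.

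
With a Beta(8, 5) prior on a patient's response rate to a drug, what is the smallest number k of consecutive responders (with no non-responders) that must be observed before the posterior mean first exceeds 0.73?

k = 6

After k responders and 0 non-responders the posterior is Beta(8+k, 5), with mean (8+k)/(8+5+k).
Set (8+k)/(13+k) > 0.73 and solve: k > (0.73·13 − 8)/(1 − 0.73) = 5.519.
The smallest integer exceeding 5.519 is 6.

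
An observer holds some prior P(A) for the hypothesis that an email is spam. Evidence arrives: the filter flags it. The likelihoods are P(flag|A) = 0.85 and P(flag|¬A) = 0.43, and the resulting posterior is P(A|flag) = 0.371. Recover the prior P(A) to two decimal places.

Bayes' rule in odds form gives O(A|E) = O(A)·[P(E|A)/P(E|¬A)], hence O(A) = O(A|E)/LR.
Posterior odds = 0.371/(1−0.371) = 0.5898. LR = 0.85/0.43 = 1.9767.
Prior odds = 0.5898/1.9767 = 0.2984, so P(A) = 0.2984/(1+0.2984) ≈ 0.23.

P(A) = 0.23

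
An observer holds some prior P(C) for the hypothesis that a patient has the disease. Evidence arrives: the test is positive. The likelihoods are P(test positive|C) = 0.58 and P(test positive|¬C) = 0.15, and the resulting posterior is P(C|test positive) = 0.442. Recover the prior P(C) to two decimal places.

P(C) = 0.17

In odds form, posterior odds = prior odds × likelihood ratio, so prior odds = posterior odds ÷ LR.
Posterior odds = 0.442/(1−0.442) = 0.7921. LR = 0.58/0.15 = 3.8667.
Prior odds = 0.7921/3.8667 = 0.2049, so P(C) = 0.2049/(1+0.2049) ≈ 0.17.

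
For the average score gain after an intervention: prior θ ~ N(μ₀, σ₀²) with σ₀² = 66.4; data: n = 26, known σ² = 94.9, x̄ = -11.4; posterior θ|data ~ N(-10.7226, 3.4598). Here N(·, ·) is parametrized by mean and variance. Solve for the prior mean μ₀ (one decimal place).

The posterior mean is a precision-weighted average: μ_n = (τ₀μ₀ + τ_data·x̄)/(τ₀+τ_data), with τ₀=1/σ₀² and τ_data=n/σ².
Here τ₀ = 1/66.4 = 0.015060 and τ_data = 26/94.9 = 0.273973, so τ_n = 0.289033.
Rearranging for μ₀: μ₀ = (μ_n·τ_n − τ_data·x̄)/τ₀ = (-10.7226·0.289033 − 0.273973·-11.4) / 0.015060 = 0.024107/0.015060 ≈ 1.6.

μ₀ = 1.6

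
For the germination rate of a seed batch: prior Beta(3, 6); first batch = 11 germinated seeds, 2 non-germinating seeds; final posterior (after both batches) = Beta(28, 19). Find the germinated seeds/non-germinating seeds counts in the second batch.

14 germinated seeds and 11 non-germinating seeds

Because Beta–binomial updating is additive in the counts, the combined data contributed (α_post−α_prior, β_post−β_prior) successes and failures.
Total across both batches: 28−3=25 germinated seeds, 19−6=13 non-germinating seeds.
Subtract the first batch: 25−11=14 germinated seeds and 13−2=11 non-germinating seeds.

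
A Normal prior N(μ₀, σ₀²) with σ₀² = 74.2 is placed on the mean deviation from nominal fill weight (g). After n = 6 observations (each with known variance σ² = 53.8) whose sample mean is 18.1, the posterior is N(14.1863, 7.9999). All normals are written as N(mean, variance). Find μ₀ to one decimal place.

The posterior mean is a precision-weighted average: μ_n = (τ₀μ₀ + τ_data·x̄)/(τ₀+τ_data), with τ₀=1/σ₀² and τ_data=n/σ².
Here τ₀ = 1/74.2 = 0.013477 and τ_data = 6/53.8 = 0.111524, so τ_n = 0.125001.
Rearranging for μ₀: μ₀ = (μ_n·τ_n − τ_data·x̄)/τ₀ = (14.1863·0.125001 − 0.111524·18.1) / 0.013477 = -0.245283/0.013477 ≈ -18.2.

μ₀ = -18.2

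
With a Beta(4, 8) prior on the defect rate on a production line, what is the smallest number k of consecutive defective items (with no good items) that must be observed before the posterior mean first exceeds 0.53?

After k defective items and 0 good items the posterior is Beta(4+k, 8), with mean (4+k)/(4+8+k).
Set (4+k)/(12+k) > 0.53 and solve: k > (0.53·12 − 4)/(1 − 0.53) = 5.021.
The smallest integer exceeding 5.021 is 6.

k = 6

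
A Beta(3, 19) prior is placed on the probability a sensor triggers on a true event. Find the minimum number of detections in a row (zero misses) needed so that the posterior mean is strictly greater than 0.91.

k = 190

After k detections and 0 misses the posterior is Beta(3+k, 19), with mean (3+k)/(3+19+k).
Set (3+k)/(22+k) > 0.91 and solve: k > (0.91·22 − 3)/(1 − 0.91) = 189.111.
The smallest integer exceeding 189.111 is 190.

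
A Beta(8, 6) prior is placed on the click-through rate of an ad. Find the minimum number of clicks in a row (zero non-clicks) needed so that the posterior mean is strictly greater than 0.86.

k = 29

After k clicks and 0 non-clicks the posterior is Beta(8+k, 6), with mean (8+k)/(8+6+k).
Set (8+k)/(14+k) > 0.86 and solve: k > (0.86·14 − 8)/(1 − 0.86) = 28.857.
The smallest integer exceeding 28.857 is 29, and checking k=29: (37)/(43) = 0.8605 > 0.86.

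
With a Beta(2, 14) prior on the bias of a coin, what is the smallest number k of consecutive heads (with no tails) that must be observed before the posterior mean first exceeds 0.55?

After k heads and 0 tails the posterior is Beta(2+k, 14), with mean (2+k)/(2+14+k).
Set (2+k)/(16+k) > 0.55 and solve: k > (0.55·16 − 2)/(1 − 0.55) = 15.111.
The smallest integer exceeding 15.111 is 16.

k = 16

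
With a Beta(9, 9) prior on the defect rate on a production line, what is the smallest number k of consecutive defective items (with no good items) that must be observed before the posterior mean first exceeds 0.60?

After k defective items and 0 good items the posterior is Beta(9+k, 9), with mean (9+k)/(9+9+k).
Set (9+k)/(18+k) > 0.60 and solve: k > (0.60·18 − 9)/(1 − 0.60) = 4.500.
The smallest integer exceeding 4.500 is 5.

k = 5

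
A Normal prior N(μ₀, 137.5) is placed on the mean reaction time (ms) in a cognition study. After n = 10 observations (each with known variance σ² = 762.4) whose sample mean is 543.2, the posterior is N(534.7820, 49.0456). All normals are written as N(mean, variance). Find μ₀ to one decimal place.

μ₀ = 519.6

The posterior mean is a precision-weighted average: μ_n = (τ₀μ₀ + τ_data·x̄)/(τ₀+τ_data), with τ₀=1/σ₀² and τ_data=n/σ².
Here τ₀ = 1/137.5 = 0.007273 and τ_data = 10/762.4 = 0.013116, so τ_n = 0.020389.
Rearranging for μ₀: μ₀ = (μ_n·τ_n − τ_data·x̄)/τ₀ = (534.7820·0.020389 − 0.013116·543.2) / 0.007273 = 3.779059/0.007273 ≈ 519.6.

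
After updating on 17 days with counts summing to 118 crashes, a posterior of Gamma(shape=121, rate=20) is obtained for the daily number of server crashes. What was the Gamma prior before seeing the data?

A Gamma(α, β) prior (rate parametrization) on a Poisson rate with n observations summing to S gives posterior Gamma(α+S, β+n).
So α = 121 − 118 = 3 and β = 20 − 17 = 3.

Gamma(shape=3, rate=3)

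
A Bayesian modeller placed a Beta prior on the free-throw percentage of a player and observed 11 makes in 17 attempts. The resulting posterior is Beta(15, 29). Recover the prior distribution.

Under Beta–binomial conjugacy the posterior parameters are (a+s, b+f).
Subtract the data counts: 15−11=4, 29−6=23.

Beta(4, 23)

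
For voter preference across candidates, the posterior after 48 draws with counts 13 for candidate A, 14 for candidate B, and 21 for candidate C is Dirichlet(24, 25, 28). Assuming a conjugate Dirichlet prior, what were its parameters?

For a Dirichlet(α) prior with multinomial counts c, the posterior is Dirichlet(α + c) componentwise.
Subtract each count from the matching posterior parameter: 24−13=11, 25−14=11, 28−21=7.

Dirichlet(11, 11, 7)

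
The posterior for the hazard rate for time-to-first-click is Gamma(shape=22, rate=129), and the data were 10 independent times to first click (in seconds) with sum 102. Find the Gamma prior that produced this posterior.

For an exponential likelihood with a Gamma(α, β) prior on the rate, n observations with total T give posterior Gamma(α+n, β+T).
So α = 22 − 10 = 12 and β = 129 − 102 = 27.

Gamma(shape=12, rate=27)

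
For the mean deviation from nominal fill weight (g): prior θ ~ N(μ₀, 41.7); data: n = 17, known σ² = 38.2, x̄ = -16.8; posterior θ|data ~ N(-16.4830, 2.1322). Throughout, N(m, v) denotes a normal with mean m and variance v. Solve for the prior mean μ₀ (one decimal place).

The posterior mean is a precision-weighted average: μ_n = (τ₀μ₀ + τ_data·x̄)/(τ₀+τ_data), with τ₀=1/σ₀² and τ_data=n/σ².
Here τ₀ = 1/41.7 = 0.023981 and τ_data = 17/38.2 = 0.445026, so τ_n = 0.469007.
Rearranging for μ₀: μ₀ = (μ_n·τ_n − τ_data·x̄)/τ₀ = (-16.4830·0.469007 − 0.445026·-16.8) / 0.023981 = -0.254206/0.023981 ≈ -10.6.

μ₀ = -10.6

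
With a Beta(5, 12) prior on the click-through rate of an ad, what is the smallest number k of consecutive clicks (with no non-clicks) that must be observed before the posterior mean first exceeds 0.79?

After k clicks and 0 non-clicks the posterior is Beta(5+k, 12), with mean (5+k)/(5+12+k).
Set (5+k)/(17+k) > 0.79 and solve: k > (0.79·17 − 5)/(1 − 0.79) = 40.143.
The smallest integer exceeding 40.143 is 41, and checking k=41: (46)/(58) = 0.7931 > 0.79.

k = 41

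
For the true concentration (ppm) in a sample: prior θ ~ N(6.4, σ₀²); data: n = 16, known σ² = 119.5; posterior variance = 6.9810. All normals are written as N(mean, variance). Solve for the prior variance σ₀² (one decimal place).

Posterior precision equals prior precision plus data precision: 1/σ_n² = 1/σ₀² + n/σ².
So 1/σ₀² = 1/6.9810 − 16/119.5 = 0.143246 − 0.133891 = 0.009355.
Hence σ₀² = 1/0.009355 ≈ 106.9.

σ₀² = 106.9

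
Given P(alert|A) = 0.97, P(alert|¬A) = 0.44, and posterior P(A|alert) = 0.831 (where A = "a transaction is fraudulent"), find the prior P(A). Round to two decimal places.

In odds form, posterior odds = prior odds × likelihood ratio, so prior odds = posterior odds ÷ LR.
Posterior odds = 0.831/(1−0.831) = 4.9172. LR = 0.97/0.44 = 2.2045.
Prior odds = 4.9172/2.2045 = 2.2305, so P(A) = 2.2305/(1+2.2305) ≈ 0.69.

P(A) = 0.69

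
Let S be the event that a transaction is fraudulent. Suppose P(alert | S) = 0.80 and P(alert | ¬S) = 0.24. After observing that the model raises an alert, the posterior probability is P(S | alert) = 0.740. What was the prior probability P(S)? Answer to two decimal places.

P(S) = 0.46

In odds form, posterior odds = prior odds × likelihood ratio, so prior odds = posterior odds ÷ LR.
Posterior odds = 0.740/(1−0.740) = 2.8462. LR = 0.80/0.24 = 3.3333.
Prior odds = 2.8462/3.3333 = 0.8539, so P(S) = 0.8539/(1+0.8539) ≈ 0.46.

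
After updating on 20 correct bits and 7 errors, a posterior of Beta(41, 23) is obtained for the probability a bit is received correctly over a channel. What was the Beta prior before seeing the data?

A Beta(a, b) prior with s successes and f failures in binomial data gives a Beta(a+s, b+f) posterior.
So a = 41 − 20 = 21 and b = 23 − 7 = 16.

Beta(21, 16)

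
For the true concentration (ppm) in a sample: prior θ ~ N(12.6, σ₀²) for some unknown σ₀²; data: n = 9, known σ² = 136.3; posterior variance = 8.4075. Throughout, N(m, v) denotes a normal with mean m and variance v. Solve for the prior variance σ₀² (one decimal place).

For the Normal–Normal model with known σ², precisions add: τ_n = τ₀ + n/σ².
So 1/σ₀² = 1/8.4075 − 9/136.3 = 0.118941 − 0.066031 = 0.052910.
Hence σ₀² = 1/0.052910 ≈ 18.9.

σ₀² = 18.9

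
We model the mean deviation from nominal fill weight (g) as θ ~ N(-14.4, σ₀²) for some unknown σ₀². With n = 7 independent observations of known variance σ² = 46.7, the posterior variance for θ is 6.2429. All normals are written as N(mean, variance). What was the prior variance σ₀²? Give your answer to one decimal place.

σ₀² = 97.2

For the Normal–Normal model with known σ², precisions add: τ_n = τ₀ + n/σ².
So 1/σ₀² = 1/6.2429 − 7/46.7 = 0.160182 − 0.149893 = 0.010289.
Hence σ₀² = 1/0.010289 ≈ 97.2.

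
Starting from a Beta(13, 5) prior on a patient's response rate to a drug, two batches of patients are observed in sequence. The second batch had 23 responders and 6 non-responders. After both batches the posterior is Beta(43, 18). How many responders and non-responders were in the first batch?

7 responders and 7 non-responders

Sequential conjugate updates are equivalent to a single update on the pooled data, so total successes = posterior α − prior α and total failures = posterior β − prior β.
Total across both batches: 43−13=30 responders, 18−5=13 non-responders.
Subtract the second batch: 30−23=7 responders and 13−6=7 non-responders.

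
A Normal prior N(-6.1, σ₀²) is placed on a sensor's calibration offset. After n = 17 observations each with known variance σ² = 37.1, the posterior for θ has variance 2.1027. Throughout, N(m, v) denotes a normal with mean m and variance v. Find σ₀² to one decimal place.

σ₀² = 57.6

For the Normal–Normal model with known σ², precisions add: τ_n = τ₀ + n/σ².
So 1/σ₀² = 1/2.1027 − 17/37.1 = 0.475579 − 0.458221 = 0.017358.
Hence σ₀² = 1/0.017358 ≈ 57.6.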